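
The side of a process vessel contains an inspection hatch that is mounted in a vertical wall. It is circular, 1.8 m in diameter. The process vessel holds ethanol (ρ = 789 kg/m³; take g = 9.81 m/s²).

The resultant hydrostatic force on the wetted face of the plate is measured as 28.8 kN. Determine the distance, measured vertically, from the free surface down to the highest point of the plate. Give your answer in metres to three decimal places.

γ = ρg = 789 × 9.81 / 1000 = 7.74009 kN/m³.
A = π(0.9)² = 2.54469 m².
From F = γ·h_c·A, the centroid depth is h_c = 28.8/(7.74009 × 2.54469) = 1.46222 m.
The centroid is at the centre, 0.9 m below the top of the plate, so the highest point sits at h_top = 1.46222 − 0.9 = 0.56222 m below the surface.

d_top ≈ 0.562 m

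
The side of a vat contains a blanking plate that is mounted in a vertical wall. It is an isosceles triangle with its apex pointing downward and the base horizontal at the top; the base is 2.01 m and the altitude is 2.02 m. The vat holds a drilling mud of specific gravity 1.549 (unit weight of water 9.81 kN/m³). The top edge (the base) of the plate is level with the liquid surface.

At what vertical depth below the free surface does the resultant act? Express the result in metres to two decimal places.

h_p = 1.01 m

γ = 1.549 × 9.81 = 15.19569 kN/m³.
With the apex down, the centroid sits h/3 = 2.02/3 = 0.673333 m below the base (the top edge), so the centroid depth is h_c = 0.673333 m.
A = ½ × 2.01 × 2.02 = 2.0301 m².
Resultant F = γ·h_c·A = 15.19569 × 0.673333 × 2.0301 = 20.7715 kN.
I_c = b·h³/36 = 2.01 × 2.02³/36 = 0.460201 m⁴.
Centre of pressure: y_p = y_c + I_c/(y_c·A) = 0.673333 + 0.460201/(0.673333 × 2.0301) = 0.673333 + 0.336667 = 1.01 m along the plane.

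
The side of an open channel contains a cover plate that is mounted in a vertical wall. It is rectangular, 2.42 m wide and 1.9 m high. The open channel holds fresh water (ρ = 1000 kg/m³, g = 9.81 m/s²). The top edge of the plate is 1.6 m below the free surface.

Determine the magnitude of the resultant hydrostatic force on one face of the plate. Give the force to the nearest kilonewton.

F ≈ 115 kN

γ = ρg = 1000 × 9.81 = 9810 N/m³ = 9.81 kN/m³.
The centroid lies 1.9/2 = 0.95 m below the top edge, so the centroid depth is h_c = 1.6 + 0.95 = 2.55 m.
A = 2.42 × 1.9 = 4.598 m².
Resultant F = γ·h_c·A = 9.81 × 2.55 × 4.598 = 115.021 kN.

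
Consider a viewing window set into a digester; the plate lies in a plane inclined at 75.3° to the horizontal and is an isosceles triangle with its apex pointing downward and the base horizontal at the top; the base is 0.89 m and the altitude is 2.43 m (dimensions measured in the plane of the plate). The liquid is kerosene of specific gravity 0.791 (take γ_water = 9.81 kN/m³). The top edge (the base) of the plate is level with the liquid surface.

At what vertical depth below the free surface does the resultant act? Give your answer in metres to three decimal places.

h_p = 1.175 m

γ = 0.791 × 9.81 = 7.75971 kN/m³.
Let θ = 75.3° be the plate's angle to the horizontal; measure y along the incline from where the plane meets the free surface. Vertical depth h = y·sinθ with sinθ = 0.967268.
With the apex down, the centroid sits h/3 = 2.43/3 = 0.81 m below the base (the top edge), so y_c = 0.81 m and h_c = 0.81 × 0.967268 = 0.783487 m.
A = ½ × 0.89 × 2.43 = 1.08135 m².
Resultant F = γ·h_c·A = 7.75971 × 0.783487 × 1.08135 = 6.57421 kN.
I_c = b·h³/36 = 0.89 × 2.43³/36 = 0.354737 m⁴.
Centre of pressure: y_p = y_c + I_c/(y_c·A) = 0.81 + 0.354737/(0.81 × 1.08135) = 0.81 + 0.405 = 1.215 m along the plane.
Vertically, h_p = y_p·sinθ = 1.215 × 0.967268 = 1.17523 m.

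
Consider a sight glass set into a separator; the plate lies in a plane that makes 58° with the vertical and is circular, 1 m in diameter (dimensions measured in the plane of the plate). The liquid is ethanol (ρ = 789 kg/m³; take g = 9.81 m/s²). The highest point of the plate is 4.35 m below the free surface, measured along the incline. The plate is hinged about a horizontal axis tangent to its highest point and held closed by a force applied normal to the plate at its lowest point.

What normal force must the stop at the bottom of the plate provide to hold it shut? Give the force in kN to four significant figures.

γ = ρg = 789 × 9.81 / 1000 = 7.74009 kN/m³.
The plate makes 58° with the vertical, i.e. θ = 90° − 58° = 32° to the horizontal. Measuring y along the incline from the free-surface line, vertical depth h = y·sinθ with sinθ = 0.529919.
The centroid is at the centre, 0.5 m below the top of the plate, so y_c = 4.35 + 0.5 = 4.85 m and h_c = 4.85 × 0.529919 = 2.57011 m.
A = π(0.5)² = 0.785398 m².
Resultant F = γ·h_c·A = 7.74009 × 2.57011 × 0.785398 = 15.6238 kN.
I_c = πr⁴/4 = π × 0.5⁴/4 = 0.0490874 m⁴.
Centre of pressure: y_p = y_c + I_c/(y_c·A) = 4.85 + 0.0490874/(4.85 × 0.785398) = 4.85 + 0.0128866 = 4.86289 m along the plane.
The resultant acts 0.5 + 0.0128866 = 0.512887 m (along the plate) below the hinge at the top edge, so the moment about the hinge is M = F × 0.512887 = 15.6238 × 0.512887 = 8.01324 kN·m.
A normal force at the bottom, 1 m from the hinge, must supply this moment: P = 8.01324/1 = 8.01324 kN.

P ≈ 8.013 kN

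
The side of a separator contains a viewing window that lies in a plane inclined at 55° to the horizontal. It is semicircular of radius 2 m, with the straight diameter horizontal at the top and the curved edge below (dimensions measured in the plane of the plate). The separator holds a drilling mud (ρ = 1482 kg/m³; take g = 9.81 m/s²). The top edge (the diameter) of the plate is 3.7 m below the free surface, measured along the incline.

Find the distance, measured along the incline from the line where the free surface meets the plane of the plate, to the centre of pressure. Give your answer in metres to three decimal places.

y_p = 4.610 m

γ = ρg = 1482 × 9.81 / 1000 = 14.53842 kN/m³.
Let θ = 55° be the plate's angle to the horizontal; measure y along the incline from where the plane meets the free surface. Vertical depth h = y·sinθ with sinθ = 0.819152.
The centroid of a semicircle lies 4r/(3π) = 0.848826 m from the diameter, here below the top edge, so y_c = 3.7 + 0.848826 = 4.54883 m and h_c = 4.54883 × 0.819152 = 3.72618 m.
A = πr²/2 = π × 2²/2 = 6.28319 m².
Resultant F = γ·h_c·A = 14.53842 × 3.72618 × 6.28319 = 340.378 kN.
I_c = (π/8 − 8/(9π))·r⁴ = 0.109757 × 2⁴ = 1.75611 m⁴.
Centre of pressure: y_p = y_c + I_c/(y_c·A) = 4.54883 + 1.75611/(4.54883 × 6.28319) = 4.54883 + 0.0614429 = 4.61027 m along the plane.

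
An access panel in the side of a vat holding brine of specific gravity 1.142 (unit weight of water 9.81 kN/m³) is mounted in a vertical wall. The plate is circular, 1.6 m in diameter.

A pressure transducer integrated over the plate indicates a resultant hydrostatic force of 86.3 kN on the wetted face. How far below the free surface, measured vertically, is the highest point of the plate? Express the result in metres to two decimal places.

γ = 1.142 × 9.81 = 11.20302 kN/m³.
A = π(0.8)² = 2.01062 m².
From F = γ·h_c·A, the centroid depth is h_c = 86.3/(11.20302 × 2.01062) = 3.8313 m.
The centroid is at the centre, 0.8 m below the top of the plate, so the highest point sits at h_top = 3.8313 − 0.8 = 3.0313 m below the surface.

d_top ≈ 3.03 m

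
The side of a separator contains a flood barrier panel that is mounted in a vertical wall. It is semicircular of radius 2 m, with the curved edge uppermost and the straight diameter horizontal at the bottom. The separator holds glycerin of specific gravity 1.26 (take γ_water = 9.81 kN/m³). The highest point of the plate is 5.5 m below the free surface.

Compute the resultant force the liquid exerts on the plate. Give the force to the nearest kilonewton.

F ≈ 517 kN

γ = 1.26 × 9.81 = 12.3606 kN/m³.
The centroid lies 4r/(3π) = 0.848826 m above the diameter, so r − 4r/(3π) = 2 − 0.848826 = 1.15117 m below the topmost point, so the centroid depth is h_c = 5.5 + 1.15117 = 6.65117 m.
A = πr²/2 = π × 2²/2 = 6.28319 m².
Resultant F = γ·h_c·A = 12.3606 × 6.65117 × 6.28319 = 516.556 kN.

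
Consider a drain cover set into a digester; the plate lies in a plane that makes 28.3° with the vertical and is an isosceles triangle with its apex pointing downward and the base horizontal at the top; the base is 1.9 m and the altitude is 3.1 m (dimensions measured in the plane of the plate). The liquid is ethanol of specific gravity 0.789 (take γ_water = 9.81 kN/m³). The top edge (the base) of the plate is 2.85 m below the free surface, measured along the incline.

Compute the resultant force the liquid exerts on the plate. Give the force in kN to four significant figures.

F ≈ 77.94 kN

γ = 0.789 × 9.81 = 7.74009 kN/m³.
The plate makes 28.3° with the vertical, i.e. θ = 90° − 28.3° = 61.7° to the horizontal. Measuring y along the incline from the free-surface line, vertical depth h = y·sinθ with sinθ = 0.880477.
With the apex down, the centroid sits h/3 = 3.1/3 = 1.03333 m below the base (the top edge), so y_c = 2.85 + 1.03333 = 3.88333 m and h_c = 3.88333 × 0.880477 = 3.41918 m.
A = ½ × 1.9 × 3.1 = 2.945 m².
Resultant F = γ·h_c·A = 7.74009 × 3.41918 × 2.945 = 77.9387 kN.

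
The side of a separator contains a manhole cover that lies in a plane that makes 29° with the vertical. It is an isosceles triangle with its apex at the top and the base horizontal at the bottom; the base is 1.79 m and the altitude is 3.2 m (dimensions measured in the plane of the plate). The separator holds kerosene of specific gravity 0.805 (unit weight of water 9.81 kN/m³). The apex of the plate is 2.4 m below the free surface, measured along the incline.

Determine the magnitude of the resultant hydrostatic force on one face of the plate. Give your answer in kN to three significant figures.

γ = 0.805 × 9.81 = 7.89705 kN/m³.
The plate makes 29° with the vertical, i.e. θ = 90° − 29° = 61° to the horizontal. Measuring y along the incline from the free-surface line, vertical depth h = y·sinθ with sinθ = 0.874620.
With the apex up, the centroid sits 2h/3 = 2 × 3.2/3 = 2.13333 m below the apex, so y_c = 2.4 + 2.13333 = 4.53333 m and h_c = 4.53333 × 0.874620 = 3.96494 m.
A = ½ × 1.79 × 3.2 = 2.864 m².
Resultant F = γ·h_c·A = 7.89705 × 3.96494 × 2.864 = 89.6756 kN.

F ≈ 89.7 kN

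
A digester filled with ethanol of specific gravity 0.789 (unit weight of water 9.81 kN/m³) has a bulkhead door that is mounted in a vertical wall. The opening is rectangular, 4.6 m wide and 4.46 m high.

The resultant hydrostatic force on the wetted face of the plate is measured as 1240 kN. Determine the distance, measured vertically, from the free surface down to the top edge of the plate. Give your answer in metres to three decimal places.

d_top ≈ 5.579 m

γ = 0.789 × 9.81 = 7.74009 kN/m³.
A = 4.6 × 4.46 = 20.516 m².
From F = γ·h_c·A, the centroid depth is h_c = 1240/(7.74009 × 20.516) = 7.80878 m.
The centroid lies 4.46/2 = 2.23 m below the top edge, so the top edge sits at h_top = 7.80878 − 2.23 = 5.57878 m below the surface.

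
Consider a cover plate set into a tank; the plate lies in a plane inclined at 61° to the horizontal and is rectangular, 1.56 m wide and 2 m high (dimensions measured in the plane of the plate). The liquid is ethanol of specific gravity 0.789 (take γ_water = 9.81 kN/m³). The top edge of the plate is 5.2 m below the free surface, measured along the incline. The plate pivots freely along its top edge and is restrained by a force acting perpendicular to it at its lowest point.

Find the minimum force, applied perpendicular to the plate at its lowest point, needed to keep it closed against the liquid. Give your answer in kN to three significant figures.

P ≈ 69.0 kN

γ = 0.789 × 9.81 = 7.74009 kN/m³.
Let θ = 61° be the plate's angle to the horizontal; measure y along the incline from where the plane meets the free surface. Vertical depth h = y·sinθ with sinθ = 0.874620.
The centroid lies 2/2 = 1 m below the top edge, so y_c = 5.2 + 1 = 6.2 m and h_c = 6.2 × 0.874620 = 5.42264 m.
A = 1.56 × 2 = 3.12 m².
Resultant F = γ·h_c·A = 7.74009 × 5.42264 × 3.12 = 130.952 kN.
I_c = b·h³/12 = 1.56 × 2³/12 = 1.04 m⁴.
Centre of pressure: y_p = y_c + I_c/(y_c·A) = 6.2 + 1.04/(6.2 × 3.12) = 6.2 + 0.0537634 = 6.25376 m along the plane.
The resultant acts 1 + 0.0537634 = 1.05376 m (along the plate) below the hinge at the top edge, so the moment about the hinge is M = F × 1.05376 = 130.952 × 1.05376 = 137.992 kN·m.
A normal force at the bottom, 2 m from the hinge, must supply this moment: P = 137.992/2 = 68.996 kN.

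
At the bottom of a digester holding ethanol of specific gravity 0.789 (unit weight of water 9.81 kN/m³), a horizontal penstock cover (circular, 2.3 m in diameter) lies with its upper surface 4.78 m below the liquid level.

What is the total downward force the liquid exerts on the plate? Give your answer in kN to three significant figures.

F ≈ 154 kN

γ = 0.789 × 9.81 = 7.74009 kN/m³.
The plate is horizontal, so pressure is uniform at p = γ·h = 7.74009 × 4.78 = 36.9976 kN/m².
A = π(1.15)² = 4.15476 m².
F = p·A = 36.9976 × 4.15476 = 153.716 kN.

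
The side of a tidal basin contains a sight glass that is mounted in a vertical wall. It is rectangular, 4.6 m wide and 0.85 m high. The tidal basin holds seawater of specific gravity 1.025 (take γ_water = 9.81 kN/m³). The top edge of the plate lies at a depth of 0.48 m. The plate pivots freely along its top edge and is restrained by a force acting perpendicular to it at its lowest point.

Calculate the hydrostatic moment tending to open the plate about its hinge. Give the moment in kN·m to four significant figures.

M ≈ 17.49 kN·m

γ = 1.025 × 9.81 = 10.05525 kN/m³.
The centroid lies 0.85/2 = 0.425 m below the top edge, so the centroid depth is h_c = 0.48 + 0.425 = 0.905 m.
A = 4.6 × 0.85 = 3.91 m².
Resultant F = γ·h_c·A = 10.05525 × 0.905 × 3.91 = 35.581 kN.
I_c = b·h³/12 = 4.6 × 0.85³/12 = 0.235415 m⁴.
Centre of pressure: y_p = y_c + I_c/(y_c·A) = 0.905 + 0.235415/(0.905 × 3.91) = 0.905 + 0.0665287 = 0.971529 m along the plane.
The resultant acts 0.425 + 0.0665287 = 0.491529 m (along the plate) below the hinge at the top edge, so the moment about the hinge is M = F × 0.491529 = 35.581 × 0.491529 = 17.4891 kN·m.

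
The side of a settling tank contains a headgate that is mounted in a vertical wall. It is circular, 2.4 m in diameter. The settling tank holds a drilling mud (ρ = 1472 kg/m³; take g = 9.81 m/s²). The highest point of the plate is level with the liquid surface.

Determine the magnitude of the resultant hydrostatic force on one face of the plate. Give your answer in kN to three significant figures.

γ = ρg = 1472 × 9.81 / 1000 = 14.44032 kN/m³.
The centroid is at the centre, 1.2 m below the top of the plate, so the centroid depth is h_c = 1.2 m.
A = π(1.2)² = 4.52389 m².
Resultant F = γ·h_c·A = 14.44032 × 1.2 × 4.52389 = 78.3917 kN.

F ≈ 78.4 kN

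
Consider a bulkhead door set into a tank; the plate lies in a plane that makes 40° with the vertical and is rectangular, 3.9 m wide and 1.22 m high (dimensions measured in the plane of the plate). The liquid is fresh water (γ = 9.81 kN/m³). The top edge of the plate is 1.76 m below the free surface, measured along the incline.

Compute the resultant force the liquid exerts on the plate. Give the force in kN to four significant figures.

γ = 9.81 kN/m³.
The plate makes 40° with the vertical, i.e. θ = 90° − 40° = 50° to the horizontal. Measuring y along the incline from the free-surface line, vertical depth h = y·sinθ with sinθ = 0.766044.
The centroid lies 1.22/2 = 0.61 m below the top edge, so y_c = 1.76 + 0.61 = 2.37 m and h_c = 2.37 × 0.766044 = 1.81552 m.
A = 3.9 × 1.22 = 4.758 m².
Resultant F = γ·h_c·A = 9.81 × 1.81552 × 4.758 = 84.7412 kN.

F ≈ 84.74 kN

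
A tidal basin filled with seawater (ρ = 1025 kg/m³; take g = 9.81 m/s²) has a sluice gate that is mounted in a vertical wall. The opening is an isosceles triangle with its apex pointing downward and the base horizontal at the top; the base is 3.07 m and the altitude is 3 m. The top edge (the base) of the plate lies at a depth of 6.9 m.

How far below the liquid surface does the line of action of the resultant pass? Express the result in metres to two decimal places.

h_p = 7.96 m

γ = ρg = 1025 × 9.81 / 1000 = 10.05525 kN/m³.
With the apex down, the centroid sits h/3 = 3/3 = 1 m below the base (the top edge), so the centroid depth is h_c = 6.9 + 1 = 7.9 m.
A = ½ × 3.07 × 3 = 4.605 m².
Resultant F = γ·h_c·A = 10.05525 × 7.9 × 4.605 = 365.805 kN.
I_c = b·h³/36 = 3.07 × 3³/36 = 2.3025 m⁴.
Centre of pressure: y_p = y_c + I_c/(y_c·A) = 7.9 + 2.3025/(7.9 × 4.605) = 7.9 + 0.0632911 = 7.96329 m along the plane.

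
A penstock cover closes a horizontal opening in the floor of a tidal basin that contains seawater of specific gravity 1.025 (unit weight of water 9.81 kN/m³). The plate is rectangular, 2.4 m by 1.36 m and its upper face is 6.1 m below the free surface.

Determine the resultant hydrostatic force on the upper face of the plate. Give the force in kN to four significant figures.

γ = 1.025 × 9.81 = 10.05525 kN/m³.
The plate is horizontal, so pressure is uniform at p = γ·h = 10.05525 × 6.1 = 61.337 kN/m².
A = 2.4 × 1.36 = 3.264 m².
F = p·A = 61.337 × 3.264 = 200.204 kN.

F ≈ 200.2 kN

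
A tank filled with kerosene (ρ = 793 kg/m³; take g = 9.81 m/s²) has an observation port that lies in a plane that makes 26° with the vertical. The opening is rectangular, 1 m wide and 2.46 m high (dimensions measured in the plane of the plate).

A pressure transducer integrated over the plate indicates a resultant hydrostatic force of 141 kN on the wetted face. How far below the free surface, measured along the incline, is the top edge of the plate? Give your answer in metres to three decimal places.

y_top ≈ 6.968 m

γ = ρg = 793 × 9.81 / 1000 = 7.77933 kN/m³.
A = 1 × 2.46 = 2.46 m².
From F = γ·h_c·A, the centroid depth is h_c = 141/(7.77933 × 2.46) = 7.36787 m.
The plate makes 26° with the vertical, i.e. θ = 90° − 26° = 64° to the horizontal. Measuring y along the incline from the free-surface line, vertical depth h = y·sinθ with sinθ = 0.898794.
Along the incline, y_c = h_c/sinθ = 7.36787/0.898794 = 8.19751 m.
The centroid lies 2.46/2 = 1.23 m below the top edge, so the top edge sits at y_top = 8.19751 − 1.23 = 6.96751 m along the incline.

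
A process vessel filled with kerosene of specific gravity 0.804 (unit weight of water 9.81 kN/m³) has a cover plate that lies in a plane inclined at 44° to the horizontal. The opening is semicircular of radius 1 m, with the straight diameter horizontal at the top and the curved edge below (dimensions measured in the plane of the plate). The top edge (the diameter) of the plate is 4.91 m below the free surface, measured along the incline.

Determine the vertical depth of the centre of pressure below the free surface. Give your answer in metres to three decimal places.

h_p = 3.715 m

γ = 0.804 × 9.81 = 7.88724 kN/m³.
Let θ = 44° be the plate's angle to the horizontal; measure y along the incline from where the plane meets the free surface. Vertical depth h = y·sinθ with sinθ = 0.694658.
The centroid of a semicircle lies 4r/(3π) = 0.424413 m from the diameter, here below the top edge, so y_c = 4.91 + 0.424413 = 5.33441 m and h_c = 5.33441 × 0.694658 = 3.70559 m.
A = πr²/2 = π × 1²/2 = 1.5708 m².
Resultant F = γ·h_c·A = 7.88724 × 3.70559 × 1.5708 = 45.9096 kN.
I_c = (π/8 − 8/(9π))·r⁴ = 0.109757 × 1⁴ = 0.109757 m⁴.
Centre of pressure: y_p = y_c + I_c/(y_c·A) = 5.33441 + 0.109757/(5.33441 × 1.5708) = 5.33441 + 0.0130986 = 5.34751 m along the plane.
Vertically, h_p = y_p·sinθ = 5.34751 × 0.694658 = 3.71469 m.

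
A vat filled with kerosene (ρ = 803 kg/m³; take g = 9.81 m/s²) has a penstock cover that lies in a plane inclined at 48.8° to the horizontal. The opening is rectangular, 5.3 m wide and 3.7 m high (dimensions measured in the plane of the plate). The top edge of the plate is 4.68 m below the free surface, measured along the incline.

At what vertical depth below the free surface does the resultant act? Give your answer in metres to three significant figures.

γ = ρg = 803 × 9.81 / 1000 = 7.87743 kN/m³.
Let θ = 48.8° be the plate's angle to the horizontal; measure y along the incline from where the plane meets the free surface. Vertical depth h = y·sinθ with sinθ = 0.752415.
The centroid lies 3.7/2 = 1.85 m below the top edge, so y_c = 4.68 + 1.85 = 6.53 m and h_c = 6.53 × 0.752415 = 4.91327 m.
A = 5.3 × 3.7 = 19.61 m².
Resultant F = γ·h_c·A = 7.87743 × 4.91327 × 19.61 = 758.984 kN.
I_c = b·h³/12 = 5.3 × 3.7³/12 = 22.3717 m⁴.
Centre of pressure: y_p = y_c + I_c/(y_c·A) = 6.53 + 22.3717/(6.53 × 19.61) = 6.53 + 0.174706 = 6.70471 m along the plane.
Vertically, h_p = y_p·sinθ = 6.70471 × 0.752415 = 5.04472 m.

h_p = 5.04 m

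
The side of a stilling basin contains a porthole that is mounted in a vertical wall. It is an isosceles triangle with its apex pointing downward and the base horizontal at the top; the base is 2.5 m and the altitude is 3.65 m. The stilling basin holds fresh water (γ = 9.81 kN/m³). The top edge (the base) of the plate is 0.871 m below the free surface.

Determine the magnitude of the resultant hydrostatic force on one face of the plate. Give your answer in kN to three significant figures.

F ≈ 93.4 kN

γ = 9.81 kN/m³.
With the apex down, the centroid sits h/3 = 3.65/3 = 1.21667 m below the base (the top edge), so the centroid depth is h_c = 0.871 + 1.21667 = 2.08767 m.
A = ½ × 2.5 × 3.65 = 4.5625 m².
Resultant F = γ·h_c·A = 9.81 × 2.08767 × 4.5625 = 93.4402 kN.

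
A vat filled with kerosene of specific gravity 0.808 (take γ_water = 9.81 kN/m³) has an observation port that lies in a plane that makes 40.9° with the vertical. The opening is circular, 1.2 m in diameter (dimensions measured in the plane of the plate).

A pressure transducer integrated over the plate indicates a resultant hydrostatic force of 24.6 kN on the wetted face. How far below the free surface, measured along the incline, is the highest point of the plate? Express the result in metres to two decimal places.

y_top ≈ 3.03 m

γ = 0.808 × 9.81 = 7.92648 kN/m³.
A = π(0.6)² = 1.13097 m².
From F = γ·h_c·A, the centroid depth is h_c = 24.6/(7.92648 × 1.13097) = 2.74412 m.
The plate makes 40.9° with the vertical, i.e. θ = 90° − 40.9° = 49.1° to the horizontal. Measuring y along the incline from the free-surface line, vertical depth h = y·sinθ with sinθ = 0.755853.
Along the incline, y_c = h_c/sinθ = 2.74412/0.755853 = 3.63049 m.
The centroid is at the centre, 0.6 m below the top of the plate, so the highest point sits at y_top = 3.63049 − 0.6 = 3.03049 m along the incline.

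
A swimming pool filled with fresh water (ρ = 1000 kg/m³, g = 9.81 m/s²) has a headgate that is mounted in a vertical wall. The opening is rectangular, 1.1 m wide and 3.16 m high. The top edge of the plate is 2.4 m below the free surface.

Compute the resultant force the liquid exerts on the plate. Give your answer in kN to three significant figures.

F ≈ 136 kN

γ = ρg = 1000 × 9.81 = 9810 N/m³ = 9.81 kN/m³.
The centroid lies 3.16/2 = 1.58 m below the top edge, so the centroid depth is h_c = 2.4 + 1.58 = 3.98 m.
A = 1.1 × 3.16 = 3.476 m².
Resultant F = γ·h_c·A = 9.81 × 3.98 × 3.476 = 135.716 kN.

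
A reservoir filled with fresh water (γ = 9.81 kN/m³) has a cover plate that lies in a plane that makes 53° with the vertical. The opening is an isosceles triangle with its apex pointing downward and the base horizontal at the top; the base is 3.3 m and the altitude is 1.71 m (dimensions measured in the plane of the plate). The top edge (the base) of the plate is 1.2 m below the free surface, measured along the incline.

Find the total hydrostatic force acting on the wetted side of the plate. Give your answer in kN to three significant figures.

F ≈ 29.5 kN

γ = 9.81 kN/m³.
The plate makes 53° with the vertical, i.e. θ = 90° − 53° = 37° to the horizontal. Measuring y along the incline from the free-surface line, vertical depth h = y·sinθ with sinθ = 0.601815.
With the apex down, the centroid sits h/3 = 1.71/3 = 0.57 m below the base (the top edge), so y_c = 1.2 + 0.57 = 1.77 m and h_c = 1.77 × 0.601815 = 1.06521 m.
A = ½ × 3.3 × 1.71 = 2.8215 m².
Resultant F = γ·h_c·A = 9.81 × 1.06521 × 2.8215 = 29.4839 kN.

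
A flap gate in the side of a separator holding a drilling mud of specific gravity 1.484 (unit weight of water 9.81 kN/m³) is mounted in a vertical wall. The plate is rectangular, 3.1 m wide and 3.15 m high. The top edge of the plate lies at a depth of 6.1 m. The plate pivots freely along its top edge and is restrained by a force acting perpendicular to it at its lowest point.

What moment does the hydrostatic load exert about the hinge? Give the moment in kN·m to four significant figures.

M ≈ 1836 kN·m

γ = 1.484 × 9.81 = 14.55804 kN/m³.
The centroid lies 3.15/2 = 1.575 m below the top edge, so the centroid depth is h_c = 6.1 + 1.575 = 7.675 m.
A = 3.1 × 3.15 = 9.765 m².
Resultant F = γ·h_c·A = 14.55804 × 7.675 × 9.765 = 1091.07 kN.
I_c = b·h³/12 = 3.1 × 3.15³/12 = 8.07443 m⁴.
Centre of pressure: y_p = y_c + I_c/(y_c·A) = 7.675 + 8.07443/(7.675 × 9.765) = 7.675 + 0.107736 = 7.78274 m along the plane.
The resultant acts 1.575 + 0.107736 = 1.68274 m (along the plate) below the hinge at the top edge, so the moment about the hinge is M = F × 1.68274 = 1091.07 × 1.68274 = 1835.99 kN·m.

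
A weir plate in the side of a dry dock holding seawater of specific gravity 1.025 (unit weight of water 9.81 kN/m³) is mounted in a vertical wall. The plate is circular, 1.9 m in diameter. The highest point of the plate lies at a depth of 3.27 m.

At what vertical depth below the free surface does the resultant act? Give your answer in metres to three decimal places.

γ = 1.025 × 9.81 = 10.05525 kN/m³.
The centroid is at the centre, 0.95 m below the top of the plate, so the centroid depth is h_c = 3.27 + 0.95 = 4.22 m.
A = π(0.95)² = 2.83529 m².
Resultant F = γ·h_c·A = 10.05525 × 4.22 × 2.83529 = 120.31 kN.
I_c = πr⁴/4 = π × 0.95⁴/4 = 0.639712 m⁴.
Centre of pressure: y_p = y_c + I_c/(y_c·A) = 4.22 + 0.639712/(4.22 × 2.83529) = 4.22 + 0.0534656 = 4.27347 m along the plane.

h_p = 4.273 m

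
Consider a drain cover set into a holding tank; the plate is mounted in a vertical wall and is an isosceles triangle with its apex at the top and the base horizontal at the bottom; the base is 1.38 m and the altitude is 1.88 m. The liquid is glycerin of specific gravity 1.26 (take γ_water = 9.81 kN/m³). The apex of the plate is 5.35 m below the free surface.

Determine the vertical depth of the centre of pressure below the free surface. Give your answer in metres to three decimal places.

h_p = 6.633 m

γ = 1.26 × 9.81 = 12.3606 kN/m³.
With the apex up, the centroid sits 2h/3 = 2 × 1.88/3 = 1.25333 m below the apex, so the centroid depth is h_c = 5.35 + 1.25333 = 6.60333 m.
A = ½ × 1.38 × 1.88 = 1.2972 m².
Resultant F = γ·h_c·A = 12.3606 × 6.60333 × 1.2972 = 105.879 kN.
I_c = b·h³/36 = 1.38 × 1.88³/36 = 0.254712 m⁴.
Centre of pressure: y_p = y_c + I_c/(y_c·A) = 6.60333 + 0.254712/(6.60333 × 1.2972) = 6.60333 + 0.0297358 = 6.63307 m along the plane.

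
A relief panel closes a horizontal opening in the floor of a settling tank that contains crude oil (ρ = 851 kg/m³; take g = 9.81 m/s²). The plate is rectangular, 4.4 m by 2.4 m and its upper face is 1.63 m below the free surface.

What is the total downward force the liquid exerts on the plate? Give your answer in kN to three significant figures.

γ = ρg = 851 × 9.81 / 1000 = 8.34831 kN/m³.
The plate is horizontal, so pressure is uniform at p = γ·h = 8.34831 × 1.63 = 13.6077 kN/m².
A = 4.4 × 2.4 = 10.56 m².
F = p·A = 13.6077 × 10.56 = 143.697 kN.

F ≈ 144 kN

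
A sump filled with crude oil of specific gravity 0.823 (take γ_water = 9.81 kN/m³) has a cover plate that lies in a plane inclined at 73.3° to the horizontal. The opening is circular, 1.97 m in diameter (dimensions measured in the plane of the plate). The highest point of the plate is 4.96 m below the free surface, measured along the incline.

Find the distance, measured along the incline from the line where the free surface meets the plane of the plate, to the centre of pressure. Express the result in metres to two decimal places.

y_p = 5.99 m

γ = 0.823 × 9.81 = 8.07363 kN/m³.
Let θ = 73.3° be the plate's angle to the horizontal; measure y along the incline from where the plane meets the free surface. Vertical depth h = y·sinθ with sinθ = 0.957822.
The centroid is at the centre, 0.985 m below the top of the plate, so y_c = 4.96 + 0.985 = 5.945 m and h_c = 5.945 × 0.957822 = 5.69425 m.
A = π(0.985)² = 3.04805 m².
Resultant F = γ·h_c·A = 8.07363 × 5.69425 × 3.04805 = 140.129 kN.
I_c = πr⁴/4 = π × 0.985⁴/4 = 0.739324 m⁴.
Centre of pressure: y_p = y_c + I_c/(y_c·A) = 5.945 + 0.739324/(5.945 × 3.04805) = 5.945 + 0.0408001 = 5.9858 m along the plane.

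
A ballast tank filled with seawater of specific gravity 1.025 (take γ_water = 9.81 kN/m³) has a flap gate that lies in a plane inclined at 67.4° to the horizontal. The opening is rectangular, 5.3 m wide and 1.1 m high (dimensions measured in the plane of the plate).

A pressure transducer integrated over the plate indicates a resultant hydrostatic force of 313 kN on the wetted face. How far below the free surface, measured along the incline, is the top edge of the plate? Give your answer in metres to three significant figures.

y_top ≈ 5.23 m

γ = 1.025 × 9.81 = 10.05525 kN/m³.
A = 5.3 × 1.1 = 5.83 m².
From F = γ·h_c·A, the centroid depth is h_c = 313/(10.05525 × 5.83) = 5.33928 m.
Let θ = 67.4° be the plate's angle to the horizontal; measure y along the incline from where the plane meets the free surface. Vertical depth h = y·sinθ with sinθ = 0.923210.
Along the incline, y_c = h_c/sinθ = 5.33928/0.923210 = 5.78339 m.
The centroid lies 1.1/2 = 0.55 m below the top edge, so the top edge sits at y_top = 5.78339 − 0.55 = 5.23339 m along the incline.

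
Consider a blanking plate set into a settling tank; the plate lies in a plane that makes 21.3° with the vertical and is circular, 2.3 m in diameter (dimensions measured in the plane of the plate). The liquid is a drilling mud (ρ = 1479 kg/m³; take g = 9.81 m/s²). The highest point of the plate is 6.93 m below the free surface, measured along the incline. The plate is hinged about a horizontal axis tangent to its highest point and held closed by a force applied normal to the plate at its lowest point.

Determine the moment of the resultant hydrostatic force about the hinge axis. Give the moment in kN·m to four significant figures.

M ≈ 540.4 kN·m

γ = ρg = 1479 × 9.81 / 1000 = 14.50899 kN/m³.
The plate makes 21.3° with the vertical, i.e. θ = 90° − 21.3° = 68.7° to the horizontal. Measuring y along the incline from the free-surface line, vertical depth h = y·sinθ with sinθ = 0.931691.
The centroid is at the centre, 1.15 m below the top of the plate, so y_c = 6.93 + 1.15 = 8.08 m and h_c = 8.08 × 0.931691 = 7.52806 m.
A = π(1.15)² = 4.15476 m².
Resultant F = γ·h_c·A = 14.50899 × 7.52806 × 4.15476 = 453.802 kN.
I_c = πr⁴/4 = π × 1.15⁴/4 = 1.37367 m⁴.
Centre of pressure: y_p = y_c + I_c/(y_c·A) = 8.08 + 1.37367/(8.08 × 4.15476) = 8.08 + 0.040919 = 8.12092 m along the plane.
The resultant acts 1.15 + 0.040919 = 1.19092 m (along the plate) below the hinge at the top edge, so the moment about the hinge is M = F × 1.19092 = 453.802 × 1.19092 = 540.442 kN·m.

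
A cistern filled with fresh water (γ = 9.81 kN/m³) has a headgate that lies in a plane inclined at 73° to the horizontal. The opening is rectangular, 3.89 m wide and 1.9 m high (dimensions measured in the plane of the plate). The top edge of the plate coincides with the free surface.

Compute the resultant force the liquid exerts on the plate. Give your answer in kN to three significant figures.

F ≈ 65.9 kN

γ = 9.81 kN/m³.
Let θ = 73° be the plate's angle to the horizontal; measure y along the incline from where the plane meets the free surface. Vertical depth h = y·sinθ with sinθ = 0.956305.
The centroid lies 1.9/2 = 0.95 m below the top edge, so y_c = 0.95 m and h_c = 0.95 × 0.956305 = 0.90849 m.
A = 3.89 × 1.9 = 7.391 m².
Resultant F = γ·h_c·A = 9.81 × 0.90849 × 7.391 = 65.8707 kN.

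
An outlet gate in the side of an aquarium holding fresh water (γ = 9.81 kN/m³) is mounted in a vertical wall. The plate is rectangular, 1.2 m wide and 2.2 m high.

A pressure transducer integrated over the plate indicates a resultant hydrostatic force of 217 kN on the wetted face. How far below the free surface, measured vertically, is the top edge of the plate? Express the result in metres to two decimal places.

d_top ≈ 7.28 m

γ = 9.81 kN/m³.
A = 1.2 × 2.2 = 2.64 m².
From F = γ·h_c·A, the centroid depth is h_c = 217/(9.81 × 2.64) = 8.3789 m.
The centroid lies 2.2/2 = 1.1 m below the top edge, so the top edge sits at h_top = 8.3789 − 1.1 = 7.2789 m below the surface.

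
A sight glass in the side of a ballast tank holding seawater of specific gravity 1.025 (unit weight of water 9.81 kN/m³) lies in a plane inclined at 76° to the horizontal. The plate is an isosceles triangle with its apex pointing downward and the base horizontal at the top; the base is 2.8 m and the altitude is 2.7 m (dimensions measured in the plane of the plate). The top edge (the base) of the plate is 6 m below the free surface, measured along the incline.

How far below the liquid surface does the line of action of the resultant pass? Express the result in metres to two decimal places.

h_p = 6.75 m

γ = 1.025 × 9.81 = 10.05525 kN/m³.
Let θ = 76° be the plate's angle to the horizontal; measure y along the incline from where the plane meets the free surface. Vertical depth h = y·sinθ with sinθ = 0.970296.
With the apex down, the centroid sits h/3 = 2.7/3 = 0.9 m below the base (the top edge), so y_c = 6 + 0.9 = 6.9 m and h_c = 6.9 × 0.970296 = 6.69504 m.
A = ½ × 2.8 × 2.7 = 3.78 m².
Resultant F = γ·h_c·A = 10.05525 × 6.69504 × 3.78 = 254.471 kN.
I_c = b·h³/36 = 2.8 × 2.7³/36 = 1.5309 m⁴.
Centre of pressure: y_p = y_c + I_c/(y_c·A) = 6.9 + 1.5309/(6.9 × 3.78) = 6.9 + 0.0586957 = 6.9587 m along the plane.
Vertically, h_p = y_p·sinθ = 6.9587 × 0.970296 = 6.752 m.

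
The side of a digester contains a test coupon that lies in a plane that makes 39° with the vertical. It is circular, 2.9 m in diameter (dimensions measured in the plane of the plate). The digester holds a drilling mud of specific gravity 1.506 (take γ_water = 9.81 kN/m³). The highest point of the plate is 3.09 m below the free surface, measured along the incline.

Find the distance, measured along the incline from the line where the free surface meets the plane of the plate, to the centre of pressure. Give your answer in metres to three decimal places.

y_p = 4.656 m

γ = 1.506 × 9.81 = 14.77386 kN/m³.
The plate makes 39° with the vertical, i.e. θ = 90° − 39° = 51° to the horizontal. Measuring y along the incline from the free-surface line, vertical depth h = y·sinθ with sinθ = 0.777146.
The centroid is at the centre, 1.45 m below the top of the plate, so y_c = 3.09 + 1.45 = 4.54 m and h_c = 4.54 × 0.777146 = 3.52824 m.
A = π(1.45)² = 6.6052 m².
Resultant F = γ·h_c·A = 14.77386 × 3.52824 × 6.6052 = 344.301 kN.
I_c = πr⁴/4 = π × 1.45⁴/4 = 3.47186 m⁴.
Centre of pressure: y_p = y_c + I_c/(y_c·A) = 4.54 + 3.47186/(4.54 × 6.6052) = 4.54 + 0.115776 = 4.65578 m along the plane.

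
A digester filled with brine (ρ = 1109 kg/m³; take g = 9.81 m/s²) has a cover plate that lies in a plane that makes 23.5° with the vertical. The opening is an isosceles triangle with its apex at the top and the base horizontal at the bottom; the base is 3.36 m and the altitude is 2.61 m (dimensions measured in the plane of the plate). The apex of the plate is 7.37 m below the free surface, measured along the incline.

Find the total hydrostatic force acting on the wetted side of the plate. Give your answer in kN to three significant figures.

F ≈ 399 kN

γ = ρg = 1109 × 9.81 / 1000 = 10.87929 kN/m³.
The plate makes 23.5° with the vertical, i.e. θ = 90° − 23.5° = 66.5° to the horizontal. Measuring y along the incline from the free-surface line, vertical depth h = y·sinθ with sinθ = 0.917060.
With the apex up, the centroid sits 2h/3 = 2 × 2.61/3 = 1.74 m below the apex, so y_c = 7.37 + 1.74 = 9.11 m and h_c = 9.11 × 0.917060 = 8.35442 m.
A = ½ × 3.36 × 2.61 = 4.3848 m².
Resultant F = γ·h_c·A = 10.87929 × 8.35442 × 4.3848 = 398.535 kN.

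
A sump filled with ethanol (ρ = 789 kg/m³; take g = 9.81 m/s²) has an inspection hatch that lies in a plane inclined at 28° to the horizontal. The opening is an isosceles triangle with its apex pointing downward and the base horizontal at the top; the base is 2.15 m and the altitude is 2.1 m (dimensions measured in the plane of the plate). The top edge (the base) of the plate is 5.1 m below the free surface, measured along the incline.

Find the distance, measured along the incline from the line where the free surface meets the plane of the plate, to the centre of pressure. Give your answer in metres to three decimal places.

y_p = 5.842 m

γ = ρg = 789 × 9.81 / 1000 = 7.74009 kN/m³.
Let θ = 28° be the plate's angle to the horizontal; measure y along the incline from where the plane meets the free surface. Vertical depth h = y·sinθ with sinθ = 0.469472.
With the apex down, the centroid sits h/3 = 2.1/3 = 0.7 m below the base (the top edge), so y_c = 5.1 + 0.7 = 5.8 m and h_c = 5.8 × 0.469472 = 2.72294 m.
A = ½ × 2.15 × 2.1 = 2.2575 m².
Resultant F = γ·h_c·A = 7.74009 × 2.72294 × 2.2575 = 47.5786 kN.
I_c = b·h³/36 = 2.15 × 2.1³/36 = 0.553088 m⁴.
Centre of pressure: y_p = y_c + I_c/(y_c·A) = 5.8 + 0.553088/(5.8 × 2.2575) = 5.8 + 0.0422414 = 5.84224 m along the plane.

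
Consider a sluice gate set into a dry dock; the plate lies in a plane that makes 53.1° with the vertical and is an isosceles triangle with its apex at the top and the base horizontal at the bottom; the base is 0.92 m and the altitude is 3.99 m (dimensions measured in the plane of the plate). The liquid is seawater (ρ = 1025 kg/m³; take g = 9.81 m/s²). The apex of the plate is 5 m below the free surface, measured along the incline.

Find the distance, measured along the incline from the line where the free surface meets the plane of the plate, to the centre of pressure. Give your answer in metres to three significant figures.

y_p = 7.78 m

γ = ρg = 1025 × 9.81 / 1000 = 10.05525 kN/m³.
The plate makes 53.1° with the vertical, i.e. θ = 90° − 53.1° = 36.9° to the horizontal. Measuring y along the incline from the free-surface line, vertical depth h = y·sinθ with sinθ = 0.600420.
With the apex up, the centroid sits 2h/3 = 2 × 3.99/3 = 2.66 m below the apex, so y_c = 5 + 2.66 = 7.66 m and h_c = 7.66 × 0.600420 = 4.59922 m.
A = ½ × 0.92 × 3.99 = 1.8354 m².
Resultant F = γ·h_c·A = 10.05525 × 4.59922 × 1.8354 = 84.8805 kN.
I_c = b·h³/36 = 0.92 × 3.99³/36 = 1.62332 m⁴.
Centre of pressure: y_p = y_c + I_c/(y_c·A) = 7.66 + 1.62332/(7.66 × 1.8354) = 7.66 + 0.115463 = 7.77546 m along the plane.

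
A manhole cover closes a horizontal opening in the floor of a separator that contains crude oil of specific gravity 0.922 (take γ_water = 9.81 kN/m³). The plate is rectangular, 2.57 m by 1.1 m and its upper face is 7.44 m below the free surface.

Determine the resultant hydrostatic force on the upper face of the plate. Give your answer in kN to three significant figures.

F ≈ 190 kN

γ = 0.922 × 9.81 = 9.04482 kN/m³.
The plate is horizontal, so pressure is uniform at p = γ·h = 9.04482 × 7.44 = 67.2935 kN/m².
A = 2.57 × 1.1 = 2.827 m².
F = p·A = 67.2935 × 2.827 = 190.239 kN.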